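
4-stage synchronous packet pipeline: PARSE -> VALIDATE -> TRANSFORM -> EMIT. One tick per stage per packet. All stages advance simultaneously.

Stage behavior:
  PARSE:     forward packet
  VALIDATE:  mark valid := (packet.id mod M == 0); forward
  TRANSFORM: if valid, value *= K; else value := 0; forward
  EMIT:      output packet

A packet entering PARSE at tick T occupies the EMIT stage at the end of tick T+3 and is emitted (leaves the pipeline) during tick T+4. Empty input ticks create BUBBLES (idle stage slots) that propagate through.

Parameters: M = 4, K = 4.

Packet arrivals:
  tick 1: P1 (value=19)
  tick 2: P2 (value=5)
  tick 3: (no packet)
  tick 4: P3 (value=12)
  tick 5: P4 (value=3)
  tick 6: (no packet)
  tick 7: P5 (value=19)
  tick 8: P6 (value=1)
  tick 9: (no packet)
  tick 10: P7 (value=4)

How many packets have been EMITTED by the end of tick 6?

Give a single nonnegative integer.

Tick 1: [PARSE:P1(v=19,ok=F), VALIDATE:-, TRANSFORM:-, EMIT:-] out:-; in:P1
Tick 2: [PARSE:P2(v=5,ok=F), VALIDATE:P1(v=19,ok=F), TRANSFORM:-, EMIT:-] out:-; in:P2
Tick 3: [PARSE:-, VALIDATE:P2(v=5,ok=F), TRANSFORM:P1(v=0,ok=F), EMIT:-] out:-; in:-
Tick 4: [PARSE:P3(v=12,ok=F), VALIDATE:-, TRANSFORM:P2(v=0,ok=F), EMIT:P1(v=0,ok=F)] out:-; in:P3
Tick 5: [PARSE:P4(v=3,ok=F), VALIDATE:P3(v=12,ok=F), TRANSFORM:-, EMIT:P2(v=0,ok=F)] out:P1(v=0); in:P4
Tick 6: [PARSE:-, VALIDATE:P4(v=3,ok=T), TRANSFORM:P3(v=0,ok=F), EMIT:-] out:P2(v=0); in:-
Emitted by tick 6: ['P1', 'P2']

Answer: 2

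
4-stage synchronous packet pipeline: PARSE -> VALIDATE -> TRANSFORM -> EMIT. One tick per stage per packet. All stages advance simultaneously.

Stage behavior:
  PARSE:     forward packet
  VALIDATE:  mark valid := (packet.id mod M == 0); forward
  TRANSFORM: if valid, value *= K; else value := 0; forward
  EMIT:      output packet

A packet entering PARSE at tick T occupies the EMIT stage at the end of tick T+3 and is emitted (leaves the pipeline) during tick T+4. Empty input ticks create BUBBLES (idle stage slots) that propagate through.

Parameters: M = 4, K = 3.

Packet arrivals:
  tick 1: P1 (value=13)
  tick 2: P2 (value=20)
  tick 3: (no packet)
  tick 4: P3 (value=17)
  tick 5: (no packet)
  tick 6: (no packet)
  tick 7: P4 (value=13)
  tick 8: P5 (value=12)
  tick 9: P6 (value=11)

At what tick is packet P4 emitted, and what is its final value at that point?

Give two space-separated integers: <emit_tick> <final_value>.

Tick 1: [PARSE:P1(v=13,ok=F), VALIDATE:-, TRANSFORM:-, EMIT:-] out:-; in:P1
Tick 2: [PARSE:P2(v=20,ok=F), VALIDATE:P1(v=13,ok=F), TRANSFORM:-, EMIT:-] out:-; in:P2
Tick 3: [PARSE:-, VALIDATE:P2(v=20,ok=F), TRANSFORM:P1(v=0,ok=F), EMIT:-] out:-; in:-
Tick 4: [PARSE:P3(v=17,ok=F), VALIDATE:-, TRANSFORM:P2(v=0,ok=F), EMIT:P1(v=0,ok=F)] out:-; in:P3
Tick 5: [PARSE:-, VALIDATE:P3(v=17,ok=F), TRANSFORM:-, EMIT:P2(v=0,ok=F)] out:P1(v=0); in:-
Tick 6: [PARSE:-, VALIDATE:-, TRANSFORM:P3(v=0,ok=F), EMIT:-] out:P2(v=0); in:-
Tick 7: [PARSE:P4(v=13,ok=F), VALIDATE:-, TRANSFORM:-, EMIT:P3(v=0,ok=F)] out:-; in:P4
Tick 8: [PARSE:P5(v=12,ok=F), VALIDATE:P4(v=13,ok=T), TRANSFORM:-, EMIT:-] out:P3(v=0); in:P5
Tick 9: [PARSE:P6(v=11,ok=F), VALIDATE:P5(v=12,ok=F), TRANSFORM:P4(v=39,ok=T), EMIT:-] out:-; in:P6
Tick 10: [PARSE:-, VALIDATE:P6(v=11,ok=F), TRANSFORM:P5(v=0,ok=F), EMIT:P4(v=39,ok=T)] out:-; in:-
Tick 11: [PARSE:-, VALIDATE:-, TRANSFORM:P6(v=0,ok=F), EMIT:P5(v=0,ok=F)] out:P4(v=39); in:-
Tick 12: [PARSE:-, VALIDATE:-, TRANSFORM:-, EMIT:P6(v=0,ok=F)] out:P5(v=0); in:-
Tick 13: [PARSE:-, VALIDATE:-, TRANSFORM:-, EMIT:-] out:P6(v=0); in:-
P4: arrives tick 7, valid=True (id=4, id%4=0), emit tick 11, final value 39

Answer: 11 39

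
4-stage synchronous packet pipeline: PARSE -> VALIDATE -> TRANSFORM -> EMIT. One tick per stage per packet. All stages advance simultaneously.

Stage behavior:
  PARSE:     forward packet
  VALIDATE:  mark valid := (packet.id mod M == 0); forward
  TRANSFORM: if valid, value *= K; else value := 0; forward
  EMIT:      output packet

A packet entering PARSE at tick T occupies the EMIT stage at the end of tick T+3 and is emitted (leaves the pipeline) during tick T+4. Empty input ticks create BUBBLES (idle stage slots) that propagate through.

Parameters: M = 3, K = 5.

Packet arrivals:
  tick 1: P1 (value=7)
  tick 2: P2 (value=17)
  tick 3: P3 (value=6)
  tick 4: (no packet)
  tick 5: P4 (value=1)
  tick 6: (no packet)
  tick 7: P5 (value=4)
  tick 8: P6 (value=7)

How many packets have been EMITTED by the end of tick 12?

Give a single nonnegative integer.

Answer: 6

Derivation:
Tick 1: [PARSE:P1(v=7,ok=F), VALIDATE:-, TRANSFORM:-, EMIT:-] out:-; in:P1
Tick 2: [PARSE:P2(v=17,ok=F), VALIDATE:P1(v=7,ok=F), TRANSFORM:-, EMIT:-] out:-; in:P2
Tick 3: [PARSE:P3(v=6,ok=F), VALIDATE:P2(v=17,ok=F), TRANSFORM:P1(v=0,ok=F), EMIT:-] out:-; in:P3
Tick 4: [PARSE:-, VALIDATE:P3(v=6,ok=T), TRANSFORM:P2(v=0,ok=F), EMIT:P1(v=0,ok=F)] out:-; in:-
Tick 5: [PARSE:P4(v=1,ok=F), VALIDATE:-, TRANSFORM:P3(v=30,ok=T), EMIT:P2(v=0,ok=F)] out:P1(v=0); in:P4
Tick 6: [PARSE:-, VALIDATE:P4(v=1,ok=F), TRANSFORM:-, EMIT:P3(v=30,ok=T)] out:P2(v=0); in:-
Tick 7: [PARSE:P5(v=4,ok=F), VALIDATE:-, TRANSFORM:P4(v=0,ok=F), EMIT:-] out:P3(v=30); in:P5
Tick 8: [PARSE:P6(v=7,ok=F), VALIDATE:P5(v=4,ok=F), TRANSFORM:-, EMIT:P4(v=0,ok=F)] out:-; in:P6
Tick 9: [PARSE:-, VALIDATE:P6(v=7,ok=T), TRANSFORM:P5(v=0,ok=F), EMIT:-] out:P4(v=0); in:-
Tick 10: [PARSE:-, VALIDATE:-, TRANSFORM:P6(v=35,ok=T), EMIT:P5(v=0,ok=F)] out:-; in:-
Tick 11: [PARSE:-, VALIDATE:-, TRANSFORM:-, EMIT:P6(v=35,ok=T)] out:P5(v=0); in:-
Tick 12: [PARSE:-, VALIDATE:-, TRANSFORM:-, EMIT:-] out:P6(v=35); in:-
Emitted by tick 12: ['P1', 'P2', 'P3', 'P4', 'P5', 'P6']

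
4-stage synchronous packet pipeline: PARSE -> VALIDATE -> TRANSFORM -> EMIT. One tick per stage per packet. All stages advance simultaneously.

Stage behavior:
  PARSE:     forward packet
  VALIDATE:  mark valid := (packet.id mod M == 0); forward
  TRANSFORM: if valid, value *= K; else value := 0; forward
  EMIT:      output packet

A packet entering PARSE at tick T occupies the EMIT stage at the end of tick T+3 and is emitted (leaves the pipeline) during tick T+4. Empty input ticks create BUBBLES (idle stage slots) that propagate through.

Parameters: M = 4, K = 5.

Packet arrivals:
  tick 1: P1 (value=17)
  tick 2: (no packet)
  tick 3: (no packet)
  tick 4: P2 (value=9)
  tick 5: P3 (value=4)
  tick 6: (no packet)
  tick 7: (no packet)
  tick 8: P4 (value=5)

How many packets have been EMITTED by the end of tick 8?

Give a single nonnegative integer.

Answer: 2

Derivation:
Tick 1: [PARSE:P1(v=17,ok=F), VALIDATE:-, TRANSFORM:-, EMIT:-] out:-; in:P1
Tick 2: [PARSE:-, VALIDATE:P1(v=17,ok=F), TRANSFORM:-, EMIT:-] out:-; in:-
Tick 3: [PARSE:-, VALIDATE:-, TRANSFORM:P1(v=0,ok=F), EMIT:-] out:-; in:-
Tick 4: [PARSE:P2(v=9,ok=F), VALIDATE:-, TRANSFORM:-, EMIT:P1(v=0,ok=F)] out:-; in:P2
Tick 5: [PARSE:P3(v=4,ok=F), VALIDATE:P2(v=9,ok=F), TRANSFORM:-, EMIT:-] out:P1(v=0); in:P3
Tick 6: [PARSE:-, VALIDATE:P3(v=4,ok=F), TRANSFORM:P2(v=0,ok=F), EMIT:-] out:-; in:-
Tick 7: [PARSE:-, VALIDATE:-, TRANSFORM:P3(v=0,ok=F), EMIT:P2(v=0,ok=F)] out:-; in:-
Tick 8: [PARSE:P4(v=5,ok=F), VALIDATE:-, TRANSFORM:-, EMIT:P3(v=0,ok=F)] out:P2(v=0); in:P4
Emitted by tick 8: ['P1', 'P2']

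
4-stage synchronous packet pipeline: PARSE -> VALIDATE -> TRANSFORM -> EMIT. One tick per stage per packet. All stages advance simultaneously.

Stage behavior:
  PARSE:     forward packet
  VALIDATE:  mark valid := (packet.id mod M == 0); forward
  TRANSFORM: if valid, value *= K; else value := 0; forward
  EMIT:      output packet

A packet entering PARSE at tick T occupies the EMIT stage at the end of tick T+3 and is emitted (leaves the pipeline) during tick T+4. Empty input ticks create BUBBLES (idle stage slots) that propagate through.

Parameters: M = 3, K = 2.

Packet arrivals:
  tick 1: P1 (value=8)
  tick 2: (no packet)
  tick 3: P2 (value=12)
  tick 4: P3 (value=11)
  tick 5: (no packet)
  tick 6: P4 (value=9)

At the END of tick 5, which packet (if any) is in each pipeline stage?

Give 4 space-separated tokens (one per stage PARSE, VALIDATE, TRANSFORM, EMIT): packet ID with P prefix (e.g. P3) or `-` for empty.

Answer: - P3 P2 -

Derivation:
Tick 1: [PARSE:P1(v=8,ok=F), VALIDATE:-, TRANSFORM:-, EMIT:-] out:-; in:P1
Tick 2: [PARSE:-, VALIDATE:P1(v=8,ok=F), TRANSFORM:-, EMIT:-] out:-; in:-
Tick 3: [PARSE:P2(v=12,ok=F), VALIDATE:-, TRANSFORM:P1(v=0,ok=F), EMIT:-] out:-; in:P2
Tick 4: [PARSE:P3(v=11,ok=F), VALIDATE:P2(v=12,ok=F), TRANSFORM:-, EMIT:P1(v=0,ok=F)] out:-; in:P3
Tick 5: [PARSE:-, VALIDATE:P3(v=11,ok=T), TRANSFORM:P2(v=0,ok=F), EMIT:-] out:P1(v=0); in:-
At end of tick 5: ['-', 'P3', 'P2', '-']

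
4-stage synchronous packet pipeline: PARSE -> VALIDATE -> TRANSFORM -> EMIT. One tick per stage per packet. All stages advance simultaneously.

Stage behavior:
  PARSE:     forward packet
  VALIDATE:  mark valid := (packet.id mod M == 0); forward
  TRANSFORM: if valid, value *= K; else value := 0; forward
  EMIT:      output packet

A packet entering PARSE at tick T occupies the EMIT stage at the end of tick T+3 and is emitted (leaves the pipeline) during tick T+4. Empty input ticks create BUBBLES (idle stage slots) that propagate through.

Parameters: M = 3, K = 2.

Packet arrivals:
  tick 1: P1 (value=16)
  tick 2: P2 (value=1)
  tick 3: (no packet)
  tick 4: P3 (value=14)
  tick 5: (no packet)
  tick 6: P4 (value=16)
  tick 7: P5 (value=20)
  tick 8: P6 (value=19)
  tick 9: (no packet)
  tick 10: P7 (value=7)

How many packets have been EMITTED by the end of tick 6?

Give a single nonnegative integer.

Tick 1: [PARSE:P1(v=16,ok=F), VALIDATE:-, TRANSFORM:-, EMIT:-] out:-; in:P1
Tick 2: [PARSE:P2(v=1,ok=F), VALIDATE:P1(v=16,ok=F), TRANSFORM:-, EMIT:-] out:-; in:P2
Tick 3: [PARSE:-, VALIDATE:P2(v=1,ok=F), TRANSFORM:P1(v=0,ok=F), EMIT:-] out:-; in:-
Tick 4: [PARSE:P3(v=14,ok=F), VALIDATE:-, TRANSFORM:P2(v=0,ok=F), EMIT:P1(v=0,ok=F)] out:-; in:P3
Tick 5: [PARSE:-, VALIDATE:P3(v=14,ok=T), TRANSFORM:-, EMIT:P2(v=0,ok=F)] out:P1(v=0); in:-
Tick 6: [PARSE:P4(v=16,ok=F), VALIDATE:-, TRANSFORM:P3(v=28,ok=T), EMIT:-] out:P2(v=0); in:P4
Emitted by tick 6: ['P1', 'P2']

Answer: 2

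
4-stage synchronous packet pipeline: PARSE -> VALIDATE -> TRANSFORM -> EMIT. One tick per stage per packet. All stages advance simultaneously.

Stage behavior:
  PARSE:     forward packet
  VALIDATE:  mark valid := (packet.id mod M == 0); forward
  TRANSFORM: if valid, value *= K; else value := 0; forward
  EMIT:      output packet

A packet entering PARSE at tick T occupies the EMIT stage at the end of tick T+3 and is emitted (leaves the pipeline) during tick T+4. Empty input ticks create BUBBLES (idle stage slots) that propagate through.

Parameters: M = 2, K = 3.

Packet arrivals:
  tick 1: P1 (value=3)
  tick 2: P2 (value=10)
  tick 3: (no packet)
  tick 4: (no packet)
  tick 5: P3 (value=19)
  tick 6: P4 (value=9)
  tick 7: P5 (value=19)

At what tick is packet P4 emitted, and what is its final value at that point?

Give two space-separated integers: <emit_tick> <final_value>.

Tick 1: [PARSE:P1(v=3,ok=F), VALIDATE:-, TRANSFORM:-, EMIT:-] out:-; in:P1
Tick 2: [PARSE:P2(v=10,ok=F), VALIDATE:P1(v=3,ok=F), TRANSFORM:-, EMIT:-] out:-; in:P2
Tick 3: [PARSE:-, VALIDATE:P2(v=10,ok=T), TRANSFORM:P1(v=0,ok=F), EMIT:-] out:-; in:-
Tick 4: [PARSE:-, VALIDATE:-, TRANSFORM:P2(v=30,ok=T), EMIT:P1(v=0,ok=F)] out:-; in:-
Tick 5: [PARSE:P3(v=19,ok=F), VALIDATE:-, TRANSFORM:-, EMIT:P2(v=30,ok=T)] out:P1(v=0); in:P3
Tick 6: [PARSE:P4(v=9,ok=F), VALIDATE:P3(v=19,ok=F), TRANSFORM:-, EMIT:-] out:P2(v=30); in:P4
Tick 7: [PARSE:P5(v=19,ok=F), VALIDATE:P4(v=9,ok=T), TRANSFORM:P3(v=0,ok=F), EMIT:-] out:-; in:P5
Tick 8: [PARSE:-, VALIDATE:P5(v=19,ok=F), TRANSFORM:P4(v=27,ok=T), EMIT:P3(v=0,ok=F)] out:-; in:-
Tick 9: [PARSE:-, VALIDATE:-, TRANSFORM:P5(v=0,ok=F), EMIT:P4(v=27,ok=T)] out:P3(v=0); in:-
Tick 10: [PARSE:-, VALIDATE:-, TRANSFORM:-, EMIT:P5(v=0,ok=F)] out:P4(v=27); in:-
Tick 11: [PARSE:-, VALIDATE:-, TRANSFORM:-, EMIT:-] out:P5(v=0); in:-
P4: arrives tick 6, valid=True (id=4, id%2=0), emit tick 10, final value 27

Answer: 10 27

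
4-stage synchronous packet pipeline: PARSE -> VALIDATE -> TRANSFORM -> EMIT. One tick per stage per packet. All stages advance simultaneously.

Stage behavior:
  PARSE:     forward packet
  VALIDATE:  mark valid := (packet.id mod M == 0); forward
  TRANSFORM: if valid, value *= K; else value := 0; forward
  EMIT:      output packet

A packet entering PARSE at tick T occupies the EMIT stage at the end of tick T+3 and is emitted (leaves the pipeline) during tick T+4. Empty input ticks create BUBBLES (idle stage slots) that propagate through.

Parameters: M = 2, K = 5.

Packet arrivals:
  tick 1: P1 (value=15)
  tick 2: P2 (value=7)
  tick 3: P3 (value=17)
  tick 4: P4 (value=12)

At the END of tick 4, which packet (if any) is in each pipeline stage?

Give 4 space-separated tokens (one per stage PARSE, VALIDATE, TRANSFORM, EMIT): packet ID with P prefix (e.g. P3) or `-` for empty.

Answer: P4 P3 P2 P1

Derivation:
Tick 1: [PARSE:P1(v=15,ok=F), VALIDATE:-, TRANSFORM:-, EMIT:-] out:-; in:P1
Tick 2: [PARSE:P2(v=7,ok=F), VALIDATE:P1(v=15,ok=F), TRANSFORM:-, EMIT:-] out:-; in:P2
Tick 3: [PARSE:P3(v=17,ok=F), VALIDATE:P2(v=7,ok=T), TRANSFORM:P1(v=0,ok=F), EMIT:-] out:-; in:P3
Tick 4: [PARSE:P4(v=12,ok=F), VALIDATE:P3(v=17,ok=F), TRANSFORM:P2(v=35,ok=T), EMIT:P1(v=0,ok=F)] out:-; in:P4
At end of tick 4: ['P4', 'P3', 'P2', 'P1']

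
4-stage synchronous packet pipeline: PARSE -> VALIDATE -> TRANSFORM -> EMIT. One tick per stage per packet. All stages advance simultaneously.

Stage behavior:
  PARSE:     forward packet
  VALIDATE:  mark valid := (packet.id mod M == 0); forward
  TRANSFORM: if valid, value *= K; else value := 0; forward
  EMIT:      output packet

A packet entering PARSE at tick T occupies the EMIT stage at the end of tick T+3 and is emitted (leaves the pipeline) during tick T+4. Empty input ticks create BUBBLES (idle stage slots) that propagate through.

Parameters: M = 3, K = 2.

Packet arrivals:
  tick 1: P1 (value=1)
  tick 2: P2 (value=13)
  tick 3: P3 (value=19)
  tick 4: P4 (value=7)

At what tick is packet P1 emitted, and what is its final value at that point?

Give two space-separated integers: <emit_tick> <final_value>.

Tick 1: [PARSE:P1(v=1,ok=F), VALIDATE:-, TRANSFORM:-, EMIT:-] out:-; in:P1
Tick 2: [PARSE:P2(v=13,ok=F), VALIDATE:P1(v=1,ok=F), TRANSFORM:-, EMIT:-] out:-; in:P2
Tick 3: [PARSE:P3(v=19,ok=F), VALIDATE:P2(v=13,ok=F), TRANSFORM:P1(v=0,ok=F), EMIT:-] out:-; in:P3
Tick 4: [PARSE:P4(v=7,ok=F), VALIDATE:P3(v=19,ok=T), TRANSFORM:P2(v=0,ok=F), EMIT:P1(v=0,ok=F)] out:-; in:P4
Tick 5: [PARSE:-, VALIDATE:P4(v=7,ok=F), TRANSFORM:P3(v=38,ok=T), EMIT:P2(v=0,ok=F)] out:P1(v=0); in:-
Tick 6: [PARSE:-, VALIDATE:-, TRANSFORM:P4(v=0,ok=F), EMIT:P3(v=38,ok=T)] out:P2(v=0); in:-
Tick 7: [PARSE:-, VALIDATE:-, TRANSFORM:-, EMIT:P4(v=0,ok=F)] out:P3(v=38); in:-
Tick 8: [PARSE:-, VALIDATE:-, TRANSFORM:-, EMIT:-] out:P4(v=0); in:-
P1: arrives tick 1, valid=False (id=1, id%3=1), emit tick 5, final value 0

Answer: 5 0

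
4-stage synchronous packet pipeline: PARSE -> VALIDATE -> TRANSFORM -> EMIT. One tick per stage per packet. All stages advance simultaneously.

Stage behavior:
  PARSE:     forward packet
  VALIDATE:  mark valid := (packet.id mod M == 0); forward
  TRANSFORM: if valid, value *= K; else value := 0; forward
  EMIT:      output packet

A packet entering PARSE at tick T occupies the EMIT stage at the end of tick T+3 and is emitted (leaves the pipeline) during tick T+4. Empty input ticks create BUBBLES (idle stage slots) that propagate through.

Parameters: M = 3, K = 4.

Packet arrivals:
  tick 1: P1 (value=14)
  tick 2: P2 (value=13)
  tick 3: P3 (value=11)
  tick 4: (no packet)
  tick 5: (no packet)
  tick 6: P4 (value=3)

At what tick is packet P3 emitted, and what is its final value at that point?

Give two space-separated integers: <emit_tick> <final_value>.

Answer: 7 44

Derivation:
Tick 1: [PARSE:P1(v=14,ok=F), VALIDATE:-, TRANSFORM:-, EMIT:-] out:-; in:P1
Tick 2: [PARSE:P2(v=13,ok=F), VALIDATE:P1(v=14,ok=F), TRANSFORM:-, EMIT:-] out:-; in:P2
Tick 3: [PARSE:P3(v=11,ok=F), VALIDATE:P2(v=13,ok=F), TRANSFORM:P1(v=0,ok=F), EMIT:-] out:-; in:P3
Tick 4: [PARSE:-, VALIDATE:P3(v=11,ok=T), TRANSFORM:P2(v=0,ok=F), EMIT:P1(v=0,ok=F)] out:-; in:-
Tick 5: [PARSE:-, VALIDATE:-, TRANSFORM:P3(v=44,ok=T), EMIT:P2(v=0,ok=F)] out:P1(v=0); in:-
Tick 6: [PARSE:P4(v=3,ok=F), VALIDATE:-, TRANSFORM:-, EMIT:P3(v=44,ok=T)] out:P2(v=0); in:P4
Tick 7: [PARSE:-, VALIDATE:P4(v=3,ok=F), TRANSFORM:-, EMIT:-] out:P3(v=44); in:-
Tick 8: [PARSE:-, VALIDATE:-, TRANSFORM:P4(v=0,ok=F), EMIT:-] out:-; in:-
Tick 9: [PARSE:-, VALIDATE:-, TRANSFORM:-, EMIT:P4(v=0,ok=F)] out:-; in:-
Tick 10: [PARSE:-, VALIDATE:-, TRANSFORM:-, EMIT:-] out:P4(v=0); in:-
P3: arrives tick 3, valid=True (id=3, id%3=0), emit tick 7, final value 44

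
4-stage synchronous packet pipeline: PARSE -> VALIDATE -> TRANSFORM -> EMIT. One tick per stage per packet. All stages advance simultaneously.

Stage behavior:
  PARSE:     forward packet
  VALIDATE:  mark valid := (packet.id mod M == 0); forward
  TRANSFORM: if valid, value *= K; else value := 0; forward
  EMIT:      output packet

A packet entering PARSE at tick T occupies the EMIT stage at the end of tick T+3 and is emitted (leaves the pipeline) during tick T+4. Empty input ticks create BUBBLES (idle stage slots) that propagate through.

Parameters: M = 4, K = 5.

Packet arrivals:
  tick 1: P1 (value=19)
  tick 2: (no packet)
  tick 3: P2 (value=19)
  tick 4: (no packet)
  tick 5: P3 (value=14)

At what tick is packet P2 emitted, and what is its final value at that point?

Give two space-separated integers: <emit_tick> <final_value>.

Answer: 7 0

Derivation:
Tick 1: [PARSE:P1(v=19,ok=F), VALIDATE:-, TRANSFORM:-, EMIT:-] out:-; in:P1
Tick 2: [PARSE:-, VALIDATE:P1(v=19,ok=F), TRANSFORM:-, EMIT:-] out:-; in:-
Tick 3: [PARSE:P2(v=19,ok=F), VALIDATE:-, TRANSFORM:P1(v=0,ok=F), EMIT:-] out:-; in:P2
Tick 4: [PARSE:-, VALIDATE:P2(v=19,ok=F), TRANSFORM:-, EMIT:P1(v=0,ok=F)] out:-; in:-
Tick 5: [PARSE:P3(v=14,ok=F), VALIDATE:-, TRANSFORM:P2(v=0,ok=F), EMIT:-] out:P1(v=0); in:P3
Tick 6: [PARSE:-, VALIDATE:P3(v=14,ok=F), TRANSFORM:-, EMIT:P2(v=0,ok=F)] out:-; in:-
Tick 7: [PARSE:-, VALIDATE:-, TRANSFORM:P3(v=0,ok=F), EMIT:-] out:P2(v=0); in:-
Tick 8: [PARSE:-, VALIDATE:-, TRANSFORM:-, EMIT:P3(v=0,ok=F)] out:-; in:-
Tick 9: [PARSE:-, VALIDATE:-, TRANSFORM:-, EMIT:-] out:P3(v=0); in:-
P2: arrives tick 3, valid=False (id=2, id%4=2), emit tick 7, final value 0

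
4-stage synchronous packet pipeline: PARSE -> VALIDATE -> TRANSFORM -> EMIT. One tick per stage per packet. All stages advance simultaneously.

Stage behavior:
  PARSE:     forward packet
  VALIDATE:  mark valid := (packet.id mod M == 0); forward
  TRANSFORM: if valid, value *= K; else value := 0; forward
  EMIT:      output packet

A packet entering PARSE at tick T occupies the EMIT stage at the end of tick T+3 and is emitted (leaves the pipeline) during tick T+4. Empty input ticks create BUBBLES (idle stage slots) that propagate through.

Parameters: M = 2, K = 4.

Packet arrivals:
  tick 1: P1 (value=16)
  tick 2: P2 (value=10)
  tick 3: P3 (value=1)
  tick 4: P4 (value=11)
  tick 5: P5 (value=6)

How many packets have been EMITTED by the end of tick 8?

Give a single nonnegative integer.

Answer: 4

Derivation:
Tick 1: [PARSE:P1(v=16,ok=F), VALIDATE:-, TRANSFORM:-, EMIT:-] out:-; in:P1
Tick 2: [PARSE:P2(v=10,ok=F), VALIDATE:P1(v=16,ok=F), TRANSFORM:-, EMIT:-] out:-; in:P2
Tick 3: [PARSE:P3(v=1,ok=F), VALIDATE:P2(v=10,ok=T), TRANSFORM:P1(v=0,ok=F), EMIT:-] out:-; in:P3
Tick 4: [PARSE:P4(v=11,ok=F), VALIDATE:P3(v=1,ok=F), TRANSFORM:P2(v=40,ok=T), EMIT:P1(v=0,ok=F)] out:-; in:P4
Tick 5: [PARSE:P5(v=6,ok=F), VALIDATE:P4(v=11,ok=T), TRANSFORM:P3(v=0,ok=F), EMIT:P2(v=40,ok=T)] out:P1(v=0); in:P5
Tick 6: [PARSE:-, VALIDATE:P5(v=6,ok=F), TRANSFORM:P4(v=44,ok=T), EMIT:P3(v=0,ok=F)] out:P2(v=40); in:-
Tick 7: [PARSE:-, VALIDATE:-, TRANSFORM:P5(v=0,ok=F), EMIT:P4(v=44,ok=T)] out:P3(v=0); in:-
Tick 8: [PARSE:-, VALIDATE:-, TRANSFORM:-, EMIT:P5(v=0,ok=F)] out:P4(v=44); in:-
Emitted by tick 8: ['P1', 'P2', 'P3', 'P4']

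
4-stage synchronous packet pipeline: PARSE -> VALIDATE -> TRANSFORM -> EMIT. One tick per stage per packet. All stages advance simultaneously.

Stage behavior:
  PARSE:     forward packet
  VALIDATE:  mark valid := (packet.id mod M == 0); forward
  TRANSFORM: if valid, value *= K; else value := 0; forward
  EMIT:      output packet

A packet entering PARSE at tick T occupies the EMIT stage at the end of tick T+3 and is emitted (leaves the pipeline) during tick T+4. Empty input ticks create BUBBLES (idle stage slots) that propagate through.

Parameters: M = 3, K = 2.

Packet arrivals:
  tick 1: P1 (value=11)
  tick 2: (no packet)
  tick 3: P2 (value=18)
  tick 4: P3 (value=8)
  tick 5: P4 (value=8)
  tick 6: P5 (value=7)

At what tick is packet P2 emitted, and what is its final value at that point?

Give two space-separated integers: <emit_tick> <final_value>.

Answer: 7 0

Derivation:
Tick 1: [PARSE:P1(v=11,ok=F), VALIDATE:-, TRANSFORM:-, EMIT:-] out:-; in:P1
Tick 2: [PARSE:-, VALIDATE:P1(v=11,ok=F), TRANSFORM:-, EMIT:-] out:-; in:-
Tick 3: [PARSE:P2(v=18,ok=F), VALIDATE:-, TRANSFORM:P1(v=0,ok=F), EMIT:-] out:-; in:P2
Tick 4: [PARSE:P3(v=8,ok=F), VALIDATE:P2(v=18,ok=F), TRANSFORM:-, EMIT:P1(v=0,ok=F)] out:-; in:P3
Tick 5: [PARSE:P4(v=8,ok=F), VALIDATE:P3(v=8,ok=T), TRANSFORM:P2(v=0,ok=F), EMIT:-] out:P1(v=0); in:P4
Tick 6: [PARSE:P5(v=7,ok=F), VALIDATE:P4(v=8,ok=F), TRANSFORM:P3(v=16,ok=T), EMIT:P2(v=0,ok=F)] out:-; in:P5
Tick 7: [PARSE:-, VALIDATE:P5(v=7,ok=F), TRANSFORM:P4(v=0,ok=F), EMIT:P3(v=16,ok=T)] out:P2(v=0); in:-
Tick 8: [PARSE:-, VALIDATE:-, TRANSFORM:P5(v=0,ok=F), EMIT:P4(v=0,ok=F)] out:P3(v=16); in:-
Tick 9: [PARSE:-, VALIDATE:-, TRANSFORM:-, EMIT:P5(v=0,ok=F)] out:P4(v=0); in:-
Tick 10: [PARSE:-, VALIDATE:-, TRANSFORM:-, EMIT:-] out:P5(v=0); in:-
P2: arrives tick 3, valid=False (id=2, id%3=2), emit tick 7, final value 0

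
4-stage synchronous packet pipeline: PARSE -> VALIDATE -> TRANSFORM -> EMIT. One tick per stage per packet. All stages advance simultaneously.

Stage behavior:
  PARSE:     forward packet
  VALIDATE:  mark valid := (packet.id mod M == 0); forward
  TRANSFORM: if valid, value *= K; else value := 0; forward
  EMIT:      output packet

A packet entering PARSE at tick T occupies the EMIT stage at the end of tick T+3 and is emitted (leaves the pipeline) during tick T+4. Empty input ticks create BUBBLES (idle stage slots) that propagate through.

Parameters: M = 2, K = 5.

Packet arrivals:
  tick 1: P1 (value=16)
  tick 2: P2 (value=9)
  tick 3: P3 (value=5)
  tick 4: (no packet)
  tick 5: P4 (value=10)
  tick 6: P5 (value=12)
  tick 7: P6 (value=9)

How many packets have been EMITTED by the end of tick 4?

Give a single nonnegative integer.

Tick 1: [PARSE:P1(v=16,ok=F), VALIDATE:-, TRANSFORM:-, EMIT:-] out:-; in:P1
Tick 2: [PARSE:P2(v=9,ok=F), VALIDATE:P1(v=16,ok=F), TRANSFORM:-, EMIT:-] out:-; in:P2
Tick 3: [PARSE:P3(v=5,ok=F), VALIDATE:P2(v=9,ok=T), TRANSFORM:P1(v=0,ok=F), EMIT:-] out:-; in:P3
Tick 4: [PARSE:-, VALIDATE:P3(v=5,ok=F), TRANSFORM:P2(v=45,ok=T), EMIT:P1(v=0,ok=F)] out:-; in:-
Emitted by tick 4: []

Answer: 0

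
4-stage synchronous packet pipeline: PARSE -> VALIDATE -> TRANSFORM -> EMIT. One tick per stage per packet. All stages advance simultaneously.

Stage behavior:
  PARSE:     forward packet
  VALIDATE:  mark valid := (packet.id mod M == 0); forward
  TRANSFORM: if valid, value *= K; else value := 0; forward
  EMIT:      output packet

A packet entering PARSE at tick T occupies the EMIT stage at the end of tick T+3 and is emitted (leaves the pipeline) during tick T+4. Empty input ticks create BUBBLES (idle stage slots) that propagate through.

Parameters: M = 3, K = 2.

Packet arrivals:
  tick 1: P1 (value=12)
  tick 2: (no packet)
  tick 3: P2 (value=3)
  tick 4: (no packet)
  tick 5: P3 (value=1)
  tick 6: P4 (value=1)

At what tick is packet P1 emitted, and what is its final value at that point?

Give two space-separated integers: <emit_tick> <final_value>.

Tick 1: [PARSE:P1(v=12,ok=F), VALIDATE:-, TRANSFORM:-, EMIT:-] out:-; in:P1
Tick 2: [PARSE:-, VALIDATE:P1(v=12,ok=F), TRANSFORM:-, EMIT:-] out:-; in:-
Tick 3: [PARSE:P2(v=3,ok=F), VALIDATE:-, TRANSFORM:P1(v=0,ok=F), EMIT:-] out:-; in:P2
Tick 4: [PARSE:-, VALIDATE:P2(v=3,ok=F), TRANSFORM:-, EMIT:P1(v=0,ok=F)] out:-; in:-
Tick 5: [PARSE:P3(v=1,ok=F), VALIDATE:-, TRANSFORM:P2(v=0,ok=F), EMIT:-] out:P1(v=0); in:P3
Tick 6: [PARSE:P4(v=1,ok=F), VALIDATE:P3(v=1,ok=T), TRANSFORM:-, EMIT:P2(v=0,ok=F)] out:-; in:P4
Tick 7: [PARSE:-, VALIDATE:P4(v=1,ok=F), TRANSFORM:P3(v=2,ok=T), EMIT:-] out:P2(v=0); in:-
Tick 8: [PARSE:-, VALIDATE:-, TRANSFORM:P4(v=0,ok=F), EMIT:P3(v=2,ok=T)] out:-; in:-
Tick 9: [PARSE:-, VALIDATE:-, TRANSFORM:-, EMIT:P4(v=0,ok=F)] out:P3(v=2); in:-
Tick 10: [PARSE:-, VALIDATE:-, TRANSFORM:-, EMIT:-] out:P4(v=0); in:-
P1: arrives tick 1, valid=False (id=1, id%3=1), emit tick 5, final value 0

Answer: 5 0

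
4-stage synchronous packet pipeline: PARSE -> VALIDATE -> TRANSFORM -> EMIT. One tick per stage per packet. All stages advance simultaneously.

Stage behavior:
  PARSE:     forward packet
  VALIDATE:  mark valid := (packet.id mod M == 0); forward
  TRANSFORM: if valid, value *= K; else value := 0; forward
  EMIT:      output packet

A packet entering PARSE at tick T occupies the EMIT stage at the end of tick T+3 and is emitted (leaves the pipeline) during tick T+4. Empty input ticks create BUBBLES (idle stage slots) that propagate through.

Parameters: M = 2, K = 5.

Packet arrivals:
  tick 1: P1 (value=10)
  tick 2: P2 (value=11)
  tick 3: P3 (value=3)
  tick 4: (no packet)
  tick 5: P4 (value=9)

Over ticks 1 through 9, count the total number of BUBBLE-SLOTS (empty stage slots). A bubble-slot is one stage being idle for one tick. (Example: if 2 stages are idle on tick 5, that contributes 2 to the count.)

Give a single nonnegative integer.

Tick 1: [PARSE:P1(v=10,ok=F), VALIDATE:-, TRANSFORM:-, EMIT:-] out:-; bubbles=3
Tick 2: [PARSE:P2(v=11,ok=F), VALIDATE:P1(v=10,ok=F), TRANSFORM:-, EMIT:-] out:-; bubbles=2
Tick 3: [PARSE:P3(v=3,ok=F), VALIDATE:P2(v=11,ok=T), TRANSFORM:P1(v=0,ok=F), EMIT:-] out:-; bubbles=1
Tick 4: [PARSE:-, VALIDATE:P3(v=3,ok=F), TRANSFORM:P2(v=55,ok=T), EMIT:P1(v=0,ok=F)] out:-; bubbles=1
Tick 5: [PARSE:P4(v=9,ok=F), VALIDATE:-, TRANSFORM:P3(v=0,ok=F), EMIT:P2(v=55,ok=T)] out:P1(v=0); bubbles=1
Tick 6: [PARSE:-, VALIDATE:P4(v=9,ok=T), TRANSFORM:-, EMIT:P3(v=0,ok=F)] out:P2(v=55); bubbles=2
Tick 7: [PARSE:-, VALIDATE:-, TRANSFORM:P4(v=45,ok=T), EMIT:-] out:P3(v=0); bubbles=3
Tick 8: [PARSE:-, VALIDATE:-, TRANSFORM:-, EMIT:P4(v=45,ok=T)] out:-; bubbles=3
Tick 9: [PARSE:-, VALIDATE:-, TRANSFORM:-, EMIT:-] out:P4(v=45); bubbles=4
Total bubble-slots: 20

Answer: 20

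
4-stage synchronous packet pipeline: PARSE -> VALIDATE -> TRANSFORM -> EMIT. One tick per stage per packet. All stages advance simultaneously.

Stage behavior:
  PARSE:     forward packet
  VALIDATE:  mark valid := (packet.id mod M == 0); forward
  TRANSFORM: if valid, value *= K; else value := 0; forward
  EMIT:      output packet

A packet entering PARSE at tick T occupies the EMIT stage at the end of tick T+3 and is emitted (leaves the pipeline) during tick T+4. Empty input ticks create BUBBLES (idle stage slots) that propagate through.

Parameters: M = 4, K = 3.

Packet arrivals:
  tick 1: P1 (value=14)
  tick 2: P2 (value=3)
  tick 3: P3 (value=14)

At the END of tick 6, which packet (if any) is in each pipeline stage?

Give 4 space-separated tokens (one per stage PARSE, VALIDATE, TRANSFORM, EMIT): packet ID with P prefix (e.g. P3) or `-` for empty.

Answer: - - - P3

Derivation:
Tick 1: [PARSE:P1(v=14,ok=F), VALIDATE:-, TRANSFORM:-, EMIT:-] out:-; in:P1
Tick 2: [PARSE:P2(v=3,ok=F), VALIDATE:P1(v=14,ok=F), TRANSFORM:-, EMIT:-] out:-; in:P2
Tick 3: [PARSE:P3(v=14,ok=F), VALIDATE:P2(v=3,ok=F), TRANSFORM:P1(v=0,ok=F), EMIT:-] out:-; in:P3
Tick 4: [PARSE:-, VALIDATE:P3(v=14,ok=F), TRANSFORM:P2(v=0,ok=F), EMIT:P1(v=0,ok=F)] out:-; in:-
Tick 5: [PARSE:-, VALIDATE:-, TRANSFORM:P3(v=0,ok=F), EMIT:P2(v=0,ok=F)] out:P1(v=0); in:-
Tick 6: [PARSE:-, VALIDATE:-, TRANSFORM:-, EMIT:P3(v=0,ok=F)] out:P2(v=0); in:-
At end of tick 6: ['-', '-', '-', 'P3']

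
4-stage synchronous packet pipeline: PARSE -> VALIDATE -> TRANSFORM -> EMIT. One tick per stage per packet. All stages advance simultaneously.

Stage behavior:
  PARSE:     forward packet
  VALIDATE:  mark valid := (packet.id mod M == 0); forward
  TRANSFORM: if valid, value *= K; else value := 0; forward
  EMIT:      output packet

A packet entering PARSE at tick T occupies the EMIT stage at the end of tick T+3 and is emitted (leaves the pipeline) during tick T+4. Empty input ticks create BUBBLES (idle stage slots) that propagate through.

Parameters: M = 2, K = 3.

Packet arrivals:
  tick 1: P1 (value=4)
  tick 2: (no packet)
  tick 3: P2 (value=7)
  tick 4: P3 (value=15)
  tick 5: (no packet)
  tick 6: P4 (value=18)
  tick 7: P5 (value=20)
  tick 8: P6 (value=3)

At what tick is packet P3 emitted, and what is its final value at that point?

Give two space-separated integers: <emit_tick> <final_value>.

Answer: 8 0

Derivation:
Tick 1: [PARSE:P1(v=4,ok=F), VALIDATE:-, TRANSFORM:-, EMIT:-] out:-; in:P1
Tick 2: [PARSE:-, VALIDATE:P1(v=4,ok=F), TRANSFORM:-, EMIT:-] out:-; in:-
Tick 3: [PARSE:P2(v=7,ok=F), VALIDATE:-, TRANSFORM:P1(v=0,ok=F), EMIT:-] out:-; in:P2
Tick 4: [PARSE:P3(v=15,ok=F), VALIDATE:P2(v=7,ok=T), TRANSFORM:-, EMIT:P1(v=0,ok=F)] out:-; in:P3
Tick 5: [PARSE:-, VALIDATE:P3(v=15,ok=F), TRANSFORM:P2(v=21,ok=T), EMIT:-] out:P1(v=0); in:-
Tick 6: [PARSE:P4(v=18,ok=F), VALIDATE:-, TRANSFORM:P3(v=0,ok=F), EMIT:P2(v=21,ok=T)] out:-; in:P4
Tick 7: [PARSE:P5(v=20,ok=F), VALIDATE:P4(v=18,ok=T), TRANSFORM:-, EMIT:P3(v=0,ok=F)] out:P2(v=21); in:P5
Tick 8: [PARSE:P6(v=3,ok=F), VALIDATE:P5(v=20,ok=F), TRANSFORM:P4(v=54,ok=T), EMIT:-] out:P3(v=0); in:P6
Tick 9: [PARSE:-, VALIDATE:P6(v=3,ok=T), TRANSFORM:P5(v=0,ok=F), EMIT:P4(v=54,ok=T)] out:-; in:-
Tick 10: [PARSE:-, VALIDATE:-, TRANSFORM:P6(v=9,ok=T), EMIT:P5(v=0,ok=F)] out:P4(v=54); in:-
Tick 11: [PARSE:-, VALIDATE:-, TRANSFORM:-, EMIT:P6(v=9,ok=T)] out:P5(v=0); in:-
Tick 12: [PARSE:-, VALIDATE:-, TRANSFORM:-, EMIT:-] out:P6(v=9); in:-
P3: arrives tick 4, valid=False (id=3, id%2=1), emit tick 8, final value 0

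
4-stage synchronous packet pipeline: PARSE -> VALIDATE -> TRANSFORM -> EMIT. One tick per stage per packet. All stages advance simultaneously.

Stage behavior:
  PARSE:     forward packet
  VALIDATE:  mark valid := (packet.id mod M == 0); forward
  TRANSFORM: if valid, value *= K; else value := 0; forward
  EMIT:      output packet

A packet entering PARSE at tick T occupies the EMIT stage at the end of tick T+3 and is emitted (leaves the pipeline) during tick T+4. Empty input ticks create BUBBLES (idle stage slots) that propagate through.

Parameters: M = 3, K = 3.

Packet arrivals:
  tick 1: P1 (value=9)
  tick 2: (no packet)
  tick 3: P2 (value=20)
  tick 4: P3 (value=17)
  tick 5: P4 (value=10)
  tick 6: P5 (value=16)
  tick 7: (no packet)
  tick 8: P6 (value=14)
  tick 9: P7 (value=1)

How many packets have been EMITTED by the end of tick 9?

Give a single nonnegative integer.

Answer: 4

Derivation:
Tick 1: [PARSE:P1(v=9,ok=F), VALIDATE:-, TRANSFORM:-, EMIT:-] out:-; in:P1
Tick 2: [PARSE:-, VALIDATE:P1(v=9,ok=F), TRANSFORM:-, EMIT:-] out:-; in:-
Tick 3: [PARSE:P2(v=20,ok=F), VALIDATE:-, TRANSFORM:P1(v=0,ok=F), EMIT:-] out:-; in:P2
Tick 4: [PARSE:P3(v=17,ok=F), VALIDATE:P2(v=20,ok=F), TRANSFORM:-, EMIT:P1(v=0,ok=F)] out:-; in:P3
Tick 5: [PARSE:P4(v=10,ok=F), VALIDATE:P3(v=17,ok=T), TRANSFORM:P2(v=0,ok=F), EMIT:-] out:P1(v=0); in:P4
Tick 6: [PARSE:P5(v=16,ok=F), VALIDATE:P4(v=10,ok=F), TRANSFORM:P3(v=51,ok=T), EMIT:P2(v=0,ok=F)] out:-; in:P5
Tick 7: [PARSE:-, VALIDATE:P5(v=16,ok=F), TRANSFORM:P4(v=0,ok=F), EMIT:P3(v=51,ok=T)] out:P2(v=0); in:-
Tick 8: [PARSE:P6(v=14,ok=F), VALIDATE:-, TRANSFORM:P5(v=0,ok=F), EMIT:P4(v=0,ok=F)] out:P3(v=51); in:P6
Tick 9: [PARSE:P7(v=1,ok=F), VALIDATE:P6(v=14,ok=T), TRANSFORM:-, EMIT:P5(v=0,ok=F)] out:P4(v=0); in:P7
Emitted by tick 9: ['P1', 'P2', 'P3', 'P4']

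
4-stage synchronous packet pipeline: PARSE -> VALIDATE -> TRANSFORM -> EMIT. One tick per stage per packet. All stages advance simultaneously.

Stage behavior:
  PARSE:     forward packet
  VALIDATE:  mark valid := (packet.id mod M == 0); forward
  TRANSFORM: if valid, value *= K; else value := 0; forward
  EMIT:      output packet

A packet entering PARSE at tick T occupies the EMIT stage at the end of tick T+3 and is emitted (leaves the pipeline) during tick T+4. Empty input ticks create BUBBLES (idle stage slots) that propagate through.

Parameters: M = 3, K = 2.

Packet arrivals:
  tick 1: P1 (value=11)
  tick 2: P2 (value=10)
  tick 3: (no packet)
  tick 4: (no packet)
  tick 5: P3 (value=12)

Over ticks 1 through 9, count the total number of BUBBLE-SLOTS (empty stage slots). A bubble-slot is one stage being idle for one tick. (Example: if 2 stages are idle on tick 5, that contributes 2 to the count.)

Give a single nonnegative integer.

Answer: 24

Derivation:
Tick 1: [PARSE:P1(v=11,ok=F), VALIDATE:-, TRANSFORM:-, EMIT:-] out:-; bubbles=3
Tick 2: [PARSE:P2(v=10,ok=F), VALIDATE:P1(v=11,ok=F), TRANSFORM:-, EMIT:-] out:-; bubbles=2
Tick 3: [PARSE:-, VALIDATE:P2(v=10,ok=F), TRANSFORM:P1(v=0,ok=F), EMIT:-] out:-; bubbles=2
Tick 4: [PARSE:-, VALIDATE:-, TRANSFORM:P2(v=0,ok=F), EMIT:P1(v=0,ok=F)] out:-; bubbles=2
Tick 5: [PARSE:P3(v=12,ok=F), VALIDATE:-, TRANSFORM:-, EMIT:P2(v=0,ok=F)] out:P1(v=0); bubbles=2
Tick 6: [PARSE:-, VALIDATE:P3(v=12,ok=T), TRANSFORM:-, EMIT:-] out:P2(v=0); bubbles=3
Tick 7: [PARSE:-, VALIDATE:-, TRANSFORM:P3(v=24,ok=T), EMIT:-] out:-; bubbles=3
Tick 8: [PARSE:-, VALIDATE:-, TRANSFORM:-, EMIT:P3(v=24,ok=T)] out:-; bubbles=3
Tick 9: [PARSE:-, VALIDATE:-, TRANSFORM:-, EMIT:-] out:P3(v=24); bubbles=4
Total bubble-slots: 24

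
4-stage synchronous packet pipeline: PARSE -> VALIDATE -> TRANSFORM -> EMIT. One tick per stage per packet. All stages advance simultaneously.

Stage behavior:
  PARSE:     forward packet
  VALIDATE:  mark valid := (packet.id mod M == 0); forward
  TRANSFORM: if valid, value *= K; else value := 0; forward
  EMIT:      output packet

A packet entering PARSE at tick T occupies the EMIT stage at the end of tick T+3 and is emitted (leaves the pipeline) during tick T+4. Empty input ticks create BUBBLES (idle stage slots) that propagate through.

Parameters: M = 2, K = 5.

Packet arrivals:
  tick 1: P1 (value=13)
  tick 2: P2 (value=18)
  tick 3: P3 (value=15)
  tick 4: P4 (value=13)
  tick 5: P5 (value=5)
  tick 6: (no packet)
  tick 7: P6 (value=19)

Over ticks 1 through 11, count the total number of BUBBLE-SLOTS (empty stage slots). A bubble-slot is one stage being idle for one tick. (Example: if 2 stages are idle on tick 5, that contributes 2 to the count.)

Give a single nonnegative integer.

Tick 1: [PARSE:P1(v=13,ok=F), VALIDATE:-, TRANSFORM:-, EMIT:-] out:-; bubbles=3
Tick 2: [PARSE:P2(v=18,ok=F), VALIDATE:P1(v=13,ok=F), TRANSFORM:-, EMIT:-] out:-; bubbles=2
Tick 3: [PARSE:P3(v=15,ok=F), VALIDATE:P2(v=18,ok=T), TRANSFORM:P1(v=0,ok=F), EMIT:-] out:-; bubbles=1
Tick 4: [PARSE:P4(v=13,ok=F), VALIDATE:P3(v=15,ok=F), TRANSFORM:P2(v=90,ok=T), EMIT:P1(v=0,ok=F)] out:-; bubbles=0
Tick 5: [PARSE:P5(v=5,ok=F), VALIDATE:P4(v=13,ok=T), TRANSFORM:P3(v=0,ok=F), EMIT:P2(v=90,ok=T)] out:P1(v=0); bubbles=0
Tick 6: [PARSE:-, VALIDATE:P5(v=5,ok=F), TRANSFORM:P4(v=65,ok=T), EMIT:P3(v=0,ok=F)] out:P2(v=90); bubbles=1
Tick 7: [PARSE:P6(v=19,ok=F), VALIDATE:-, TRANSFORM:P5(v=0,ok=F), EMIT:P4(v=65,ok=T)] out:P3(v=0); bubbles=1
Tick 8: [PARSE:-, VALIDATE:P6(v=19,ok=T), TRANSFORM:-, EMIT:P5(v=0,ok=F)] out:P4(v=65); bubbles=2
Tick 9: [PARSE:-, VALIDATE:-, TRANSFORM:P6(v=95,ok=T), EMIT:-] out:P5(v=0); bubbles=3
Tick 10: [PARSE:-, VALIDATE:-, TRANSFORM:-, EMIT:P6(v=95,ok=T)] out:-; bubbles=3
Tick 11: [PARSE:-, VALIDATE:-, TRANSFORM:-, EMIT:-] out:P6(v=95); bubbles=4
Total bubble-slots: 20

Answer: 20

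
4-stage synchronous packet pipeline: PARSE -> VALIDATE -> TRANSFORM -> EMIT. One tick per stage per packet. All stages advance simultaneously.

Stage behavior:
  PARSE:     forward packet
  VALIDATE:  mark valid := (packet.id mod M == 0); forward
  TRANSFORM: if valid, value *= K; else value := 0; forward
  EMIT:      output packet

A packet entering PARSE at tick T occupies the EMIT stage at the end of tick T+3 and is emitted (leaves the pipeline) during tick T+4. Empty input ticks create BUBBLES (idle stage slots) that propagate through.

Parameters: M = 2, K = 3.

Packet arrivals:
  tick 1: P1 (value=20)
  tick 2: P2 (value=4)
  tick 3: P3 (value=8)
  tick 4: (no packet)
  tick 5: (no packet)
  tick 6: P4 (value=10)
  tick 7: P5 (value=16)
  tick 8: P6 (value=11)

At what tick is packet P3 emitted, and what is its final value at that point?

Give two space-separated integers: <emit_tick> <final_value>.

Answer: 7 0

Derivation:
Tick 1: [PARSE:P1(v=20,ok=F), VALIDATE:-, TRANSFORM:-, EMIT:-] out:-; in:P1
Tick 2: [PARSE:P2(v=4,ok=F), VALIDATE:P1(v=20,ok=F), TRANSFORM:-, EMIT:-] out:-; in:P2
Tick 3: [PARSE:P3(v=8,ok=F), VALIDATE:P2(v=4,ok=T), TRANSFORM:P1(v=0,ok=F), EMIT:-] out:-; in:P3
Tick 4: [PARSE:-, VALIDATE:P3(v=8,ok=F), TRANSFORM:P2(v=12,ok=T), EMIT:P1(v=0,ok=F)] out:-; in:-
Tick 5: [PARSE:-, VALIDATE:-, TRANSFORM:P3(v=0,ok=F), EMIT:P2(v=12,ok=T)] out:P1(v=0); in:-
Tick 6: [PARSE:P4(v=10,ok=F), VALIDATE:-, TRANSFORM:-, EMIT:P3(v=0,ok=F)] out:P2(v=12); in:P4
Tick 7: [PARSE:P5(v=16,ok=F), VALIDATE:P4(v=10,ok=T), TRANSFORM:-, EMIT:-] out:P3(v=0); in:P5
Tick 8: [PARSE:P6(v=11,ok=F), VALIDATE:P5(v=16,ok=F), TRANSFORM:P4(v=30,ok=T), EMIT:-] out:-; in:P6
Tick 9: [PARSE:-, VALIDATE:P6(v=11,ok=T), TRANSFORM:P5(v=0,ok=F), EMIT:P4(v=30,ok=T)] out:-; in:-
Tick 10: [PARSE:-, VALIDATE:-, TRANSFORM:P6(v=33,ok=T), EMIT:P5(v=0,ok=F)] out:P4(v=30); in:-
Tick 11: [PARSE:-, VALIDATE:-, TRANSFORM:-, EMIT:P6(v=33,ok=T)] out:P5(v=0); in:-
Tick 12: [PARSE:-, VALIDATE:-, TRANSFORM:-, EMIT:-] out:P6(v=33); in:-
P3: arrives tick 3, valid=False (id=3, id%2=1), emit tick 7, final value 0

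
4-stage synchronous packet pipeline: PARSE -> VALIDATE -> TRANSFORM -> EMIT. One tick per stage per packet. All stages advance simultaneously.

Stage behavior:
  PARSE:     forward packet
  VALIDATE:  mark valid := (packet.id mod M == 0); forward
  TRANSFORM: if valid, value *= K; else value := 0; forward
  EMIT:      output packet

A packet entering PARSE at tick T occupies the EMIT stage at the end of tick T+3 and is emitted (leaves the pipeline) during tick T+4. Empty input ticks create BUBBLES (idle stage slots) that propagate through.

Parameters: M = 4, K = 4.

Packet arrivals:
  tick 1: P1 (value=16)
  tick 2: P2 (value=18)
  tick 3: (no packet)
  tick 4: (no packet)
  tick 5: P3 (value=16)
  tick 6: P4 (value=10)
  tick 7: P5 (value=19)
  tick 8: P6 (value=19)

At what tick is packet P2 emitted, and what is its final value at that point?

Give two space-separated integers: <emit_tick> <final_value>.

Tick 1: [PARSE:P1(v=16,ok=F), VALIDATE:-, TRANSFORM:-, EMIT:-] out:-; in:P1
Tick 2: [PARSE:P2(v=18,ok=F), VALIDATE:P1(v=16,ok=F), TRANSFORM:-, EMIT:-] out:-; in:P2
Tick 3: [PARSE:-, VALIDATE:P2(v=18,ok=F), TRANSFORM:P1(v=0,ok=F), EMIT:-] out:-; in:-
Tick 4: [PARSE:-, VALIDATE:-, TRANSFORM:P2(v=0,ok=F), EMIT:P1(v=0,ok=F)] out:-; in:-
Tick 5: [PARSE:P3(v=16,ok=F), VALIDATE:-, TRANSFORM:-, EMIT:P2(v=0,ok=F)] out:P1(v=0); in:P3
Tick 6: [PARSE:P4(v=10,ok=F), VALIDATE:P3(v=16,ok=F), TRANSFORM:-, EMIT:-] out:P2(v=0); in:P4
Tick 7: [PARSE:P5(v=19,ok=F), VALIDATE:P4(v=10,ok=T), TRANSFORM:P3(v=0,ok=F), EMIT:-] out:-; in:P5
Tick 8: [PARSE:P6(v=19,ok=F), VALIDATE:P5(v=19,ok=F), TRANSFORM:P4(v=40,ok=T), EMIT:P3(v=0,ok=F)] out:-; in:P6
Tick 9: [PARSE:-, VALIDATE:P6(v=19,ok=F), TRANSFORM:P5(v=0,ok=F), EMIT:P4(v=40,ok=T)] out:P3(v=0); in:-
Tick 10: [PARSE:-, VALIDATE:-, TRANSFORM:P6(v=0,ok=F), EMIT:P5(v=0,ok=F)] out:P4(v=40); in:-
Tick 11: [PARSE:-, VALIDATE:-, TRANSFORM:-, EMIT:P6(v=0,ok=F)] out:P5(v=0); in:-
Tick 12: [PARSE:-, VALIDATE:-, TRANSFORM:-, EMIT:-] out:P6(v=0); in:-
P2: arrives tick 2, valid=False (id=2, id%4=2), emit tick 6, final value 0

Answer: 6 0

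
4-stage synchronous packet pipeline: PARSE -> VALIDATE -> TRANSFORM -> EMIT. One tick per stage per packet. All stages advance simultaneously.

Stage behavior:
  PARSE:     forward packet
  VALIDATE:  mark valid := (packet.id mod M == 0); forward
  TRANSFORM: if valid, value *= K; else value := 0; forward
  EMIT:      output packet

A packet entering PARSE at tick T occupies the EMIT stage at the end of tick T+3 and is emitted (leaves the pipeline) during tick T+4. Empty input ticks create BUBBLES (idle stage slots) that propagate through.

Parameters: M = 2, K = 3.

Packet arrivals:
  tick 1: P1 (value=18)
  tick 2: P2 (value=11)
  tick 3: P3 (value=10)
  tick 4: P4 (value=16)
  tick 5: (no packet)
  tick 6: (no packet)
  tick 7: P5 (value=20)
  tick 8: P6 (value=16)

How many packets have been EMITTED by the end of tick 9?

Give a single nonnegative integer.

Answer: 4

Derivation:
Tick 1: [PARSE:P1(v=18,ok=F), VALIDATE:-, TRANSFORM:-, EMIT:-] out:-; in:P1
Tick 2: [PARSE:P2(v=11,ok=F), VALIDATE:P1(v=18,ok=F), TRANSFORM:-, EMIT:-] out:-; in:P2
Tick 3: [PARSE:P3(v=10,ok=F), VALIDATE:P2(v=11,ok=T), TRANSFORM:P1(v=0,ok=F), EMIT:-] out:-; in:P3
Tick 4: [PARSE:P4(v=16,ok=F), VALIDATE:P3(v=10,ok=F), TRANSFORM:P2(v=33,ok=T), EMIT:P1(v=0,ok=F)] out:-; in:P4
Tick 5: [PARSE:-, VALIDATE:P4(v=16,ok=T), TRANSFORM:P3(v=0,ok=F), EMIT:P2(v=33,ok=T)] out:P1(v=0); in:-
Tick 6: [PARSE:-, VALIDATE:-, TRANSFORM:P4(v=48,ok=T), EMIT:P3(v=0,ok=F)] out:P2(v=33); in:-
Tick 7: [PARSE:P5(v=20,ok=F), VALIDATE:-, TRANSFORM:-, EMIT:P4(v=48,ok=T)] out:P3(v=0); in:P5
Tick 8: [PARSE:P6(v=16,ok=F), VALIDATE:P5(v=20,ok=F), TRANSFORM:-, EMIT:-] out:P4(v=48); in:P6
Tick 9: [PARSE:-, VALIDATE:P6(v=16,ok=T), TRANSFORM:P5(v=0,ok=F), EMIT:-] out:-; in:-
Emitted by tick 9: ['P1', 'P2', 'P3', 'P4']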